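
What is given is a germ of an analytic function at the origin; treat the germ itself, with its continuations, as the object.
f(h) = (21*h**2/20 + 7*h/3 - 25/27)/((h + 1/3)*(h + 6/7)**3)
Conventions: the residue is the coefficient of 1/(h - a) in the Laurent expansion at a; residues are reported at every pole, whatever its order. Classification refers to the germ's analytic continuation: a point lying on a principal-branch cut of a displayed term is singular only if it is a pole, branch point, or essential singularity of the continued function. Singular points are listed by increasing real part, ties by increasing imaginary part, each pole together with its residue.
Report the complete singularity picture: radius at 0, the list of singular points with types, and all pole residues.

Radius of convergence at 0: 1/3.
At -6/7: a pole of order 3; residue 293951/26620.
At -1/3: a pole of order 1; residue -293951/26620.

Denominator factor (h + 1/3): pole of order 1 at -1/3, modulus 1/3.
Denominator factor (h + 6/7)^3: pole of order 3 at -6/7, modulus 6/7.
The radius of convergence is the smallest modulus among the singular points: 1/3.
At the order-3 pole -6/7 set g(h) = (h - (-6/7))^3*f(h) = (21*h**2/20 + 7*h/3 - 25/27)/(h + 1/3).
Order-3 pole: residue = g''(a)/2; g''(-6/7) = 293951/13310, so the residue is 293951/26620.
At the order-1 pole -1/3 set g(h) = (h - (-1/3))*f(h) = (21*h**2/20 + 7*h/3 - 25/27)/(h + 6/7)**3.
Simple pole: residue = g(a) at a = -1/3, which is -293951/26620.
List the singular points by increasing real part (a conjugate pair: the negative imaginary part first).


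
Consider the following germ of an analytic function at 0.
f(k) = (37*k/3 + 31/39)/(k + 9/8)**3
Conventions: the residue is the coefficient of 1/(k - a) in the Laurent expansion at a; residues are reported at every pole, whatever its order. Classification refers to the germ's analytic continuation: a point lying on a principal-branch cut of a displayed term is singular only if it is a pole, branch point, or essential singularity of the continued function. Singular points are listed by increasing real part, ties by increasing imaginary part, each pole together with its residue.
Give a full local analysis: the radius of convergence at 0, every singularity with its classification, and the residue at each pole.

Radius of convergence at 0: 9/8.
At -9/8: a pole of order 3; residue 0.

Denominator factor (k + 9/8)^3: pole of order 3 at -9/8, modulus 9/8.
The radius of convergence is the smallest modulus among the singular points: 9/8.
At the order-3 pole -9/8 set g(k) = (k - (-9/8))^3*f(k) = 37*k/3 + 31/39.
Order-3 pole: residue = g''(a)/2; g''(-9/8) = 0, so the residue is 0.


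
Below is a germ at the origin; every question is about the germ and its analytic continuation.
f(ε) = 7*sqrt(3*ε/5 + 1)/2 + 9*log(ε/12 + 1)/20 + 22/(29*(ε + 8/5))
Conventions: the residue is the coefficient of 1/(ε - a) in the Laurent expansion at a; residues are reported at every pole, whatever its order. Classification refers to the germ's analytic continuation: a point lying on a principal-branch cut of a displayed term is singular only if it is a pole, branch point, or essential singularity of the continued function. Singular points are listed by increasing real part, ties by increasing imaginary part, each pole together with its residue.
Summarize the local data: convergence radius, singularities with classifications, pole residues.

Radius of convergence at 0: 8/5.
At -12: a logarithmic branch point.
At -5/3: an algebraic (square-root) branch point.
At -8/5: a pole of order 1; residue 22/29.

Denominator factor (ε + 8/5): pole of order 1 at -8/5, modulus 8/5.
Branch term (7/2)*sqrt(1 - ε/(-5/3)): its argument vanishes at ε = -5/3, a square-root branch point, modulus 5/3.
Branch term (9/20)*log(1 - ε/(-12)): its argument vanishes at ε = -12, a logarithmic branch point, modulus 12.
The radius of convergence is the smallest modulus among the singular points: 8/5.
The branch terms are analytic at -8/5 and contribute nothing to the residue; only the rational part matters.
At the order-1 pole -8/5 set g(ε) = (ε - (-8/5))*(rational part) = 22/29.
Simple pole: residue = g(a) at a = -8/5, which is 22/29.
List the singular points by increasing real part (a conjugate pair: the negative imaginary part first).


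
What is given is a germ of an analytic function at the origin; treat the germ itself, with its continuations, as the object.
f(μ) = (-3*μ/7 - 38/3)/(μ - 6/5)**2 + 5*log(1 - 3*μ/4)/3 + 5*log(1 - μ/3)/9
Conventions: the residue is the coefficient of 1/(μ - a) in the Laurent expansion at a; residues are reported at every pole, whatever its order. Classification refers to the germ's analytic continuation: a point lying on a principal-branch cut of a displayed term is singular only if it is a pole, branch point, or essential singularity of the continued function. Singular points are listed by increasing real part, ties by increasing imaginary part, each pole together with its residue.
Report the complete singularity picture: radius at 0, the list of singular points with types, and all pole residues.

Radius of convergence at 0: 6/5.
At 6/5: a pole of order 2; residue -3/7.
At 4/3: a logarithmic branch point.
At 3: a logarithmic branch point.

Denominator factor (μ - 6/5)^2: pole of order 2 at 6/5, modulus 6/5.
Branch term (5/3)*log(1 - μ/(4/3)): its argument vanishes at μ = 4/3, a logarithmic branch point, modulus 4/3.
Branch term (5/9)*log(1 - μ/(3)): its argument vanishes at μ = 3, a logarithmic branch point, modulus 3.
The radius of convergence is the smallest modulus among the singular points: 6/5.
The branch terms are analytic at 6/5 and contribute nothing to the residue; only the rational part matters.
At the order-2 pole 6/5 set g(μ) = (μ - (6/5))^2*(rational part) = -3*μ/7 - 38/3.
Order-2 pole: residue = g'(a); g'(6/5) = -3/7, so the residue is -3/7.
List the singular points by increasing real part (a conjugate pair: the negative imaginary part first).


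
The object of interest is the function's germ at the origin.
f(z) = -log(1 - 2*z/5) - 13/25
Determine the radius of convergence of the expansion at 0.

Branch term (-1)*log(1 - z/(5/2)): its argument vanishes at z = 5/2, a logarithmic branch point, modulus 5/2.
The radius of convergence is the smallest modulus among the singular points: 5/2.

The radius of convergence is 5/2.


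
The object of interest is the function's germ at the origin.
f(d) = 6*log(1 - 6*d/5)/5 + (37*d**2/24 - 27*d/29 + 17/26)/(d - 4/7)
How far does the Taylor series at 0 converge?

Denominator factor (d - 4/7): pole of order 1 at 4/7, modulus 4/7.
Branch term (6/5)*log(1 - d/(5/6)): its argument vanishes at d = 5/6, a logarithmic branch point, modulus 5/6.
The radius of convergence is the smallest modulus among the singular points: 4/7.

The radius of convergence is 4/7.


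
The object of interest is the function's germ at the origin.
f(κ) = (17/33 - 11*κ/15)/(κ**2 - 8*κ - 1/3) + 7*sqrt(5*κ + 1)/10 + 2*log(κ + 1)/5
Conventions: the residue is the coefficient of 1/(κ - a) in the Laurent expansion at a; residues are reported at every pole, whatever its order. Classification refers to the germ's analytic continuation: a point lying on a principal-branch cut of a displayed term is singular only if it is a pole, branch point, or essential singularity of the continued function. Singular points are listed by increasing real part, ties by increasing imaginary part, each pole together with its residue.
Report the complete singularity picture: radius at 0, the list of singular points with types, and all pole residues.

Denominator factor (κ**2 - 8*κ - 1/3): discriminant 196/3, real irrational roots 4 + (7/3)*sqrt(3) and 4 - (7/3)*sqrt(3); poles of order 1, moduli 4 + (7/3)*sqrt(3) and -4 + (7/3)*sqrt(3).
Branch term (2/5)*log(1 - κ/(-1)): its argument vanishes at κ = -1, a logarithmic branch point, modulus 1.
Branch term (7/10)*sqrt(1 - κ/(-1/5)): its argument vanishes at κ = -1/5, a square-root branch point, modulus 1/5.
The radius of convergence is the smallest modulus among the singular points: -4 + (7/3)*sqrt(3).
The branch terms are analytic at 4 - (7/3)*sqrt(3) and contribute nothing to the residue; only the rational part matters.
The factor κ**2 - 8*κ - 1/3 splits as (κ - a)(κ - a') with a = 4 - (7/3)*sqrt(3), a' = 4 + (7/3)*sqrt(3). At the order-1 pole a set g(κ) = (κ - a)*(rational part) = [17/33 - 11*κ/15] / (κ - a').
Simple pole: residue = g(a) at a = 4 - (7/3)*sqrt(3), which is -11/30 + (19/110)*sqrt(3).
The branch terms are analytic at 4 + (7/3)*sqrt(3) and contribute nothing to the residue; only the rational part matters.
The factor κ**2 - 8*κ - 1/3 splits as (κ - a)(κ - a') with a = 4 + (7/3)*sqrt(3), a' = 4 - (7/3)*sqrt(3). At the order-1 pole a set g(κ) = (κ - a)*(rational part) = [17/33 - 11*κ/15] / (κ - a').
Simple pole: residue = g(a) at a = 4 + (7/3)*sqrt(3), which is -11/30 - (19/110)*sqrt(3).
List the singular points by increasing real part (a conjugate pair: the negative imaginary part first).

Radius of convergence at 0: -4 + (7/3)*sqrt(3).
At -1: a logarithmic branch point.
At -1/5: an algebraic (square-root) branch point.
At 4 - (7/3)*sqrt(3): a pole of order 1; residue -11/30 + (19/110)*sqrt(3).
At 4 + (7/3)*sqrt(3): a pole of order 1; residue -11/30 - (19/110)*sqrt(3).


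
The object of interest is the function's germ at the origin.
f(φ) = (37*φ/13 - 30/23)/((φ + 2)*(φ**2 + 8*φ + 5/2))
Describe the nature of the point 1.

The point is a regular point.

Denominator factors: φ + 2 = 3 at φ = 1; φ**2 + 8*φ + 5/2 = 23/2 at φ = 1 — none vanishes.
So the germ continues analytically to 1.


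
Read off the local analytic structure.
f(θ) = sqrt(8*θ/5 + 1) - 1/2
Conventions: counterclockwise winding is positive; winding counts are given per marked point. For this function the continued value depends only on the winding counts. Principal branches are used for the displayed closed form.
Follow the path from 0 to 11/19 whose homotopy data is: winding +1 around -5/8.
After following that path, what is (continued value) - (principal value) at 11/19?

The rational part is single-valued and drops out of the difference; each branch term changes only by its own monodromy.
(1)*sqrt(1 - θ/(-5/8)): winding +1 is odd, the square root flips sign, contributing -2*(1)*sqrt(1 - (11/19)/(-5/8)) = -2*(1)*sqrt(183/95) = -(2/95)*sqrt(17385).
Summing the contributions at θ = 11/19 gives -(2/95)*sqrt(17385).

Continued minus principal equals -(2/95)*sqrt(17385).


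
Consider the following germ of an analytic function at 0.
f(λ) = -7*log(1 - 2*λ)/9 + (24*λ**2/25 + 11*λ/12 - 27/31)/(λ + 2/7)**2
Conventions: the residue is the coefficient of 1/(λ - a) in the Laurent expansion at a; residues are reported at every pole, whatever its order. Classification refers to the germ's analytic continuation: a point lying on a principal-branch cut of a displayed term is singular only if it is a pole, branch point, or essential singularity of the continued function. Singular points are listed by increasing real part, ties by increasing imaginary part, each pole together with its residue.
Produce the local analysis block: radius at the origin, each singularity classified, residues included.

Radius of convergence at 0: 2/7.
At -2/7: a pole of order 2; residue 773/2100.
At 1/2: a logarithmic branch point.

Denominator factor (λ + 2/7)^2: pole of order 2 at -2/7, modulus 2/7.
Branch term (-7/9)*log(1 - λ/(1/2)): its argument vanishes at λ = 1/2, a logarithmic branch point, modulus 1/2.
The radius of convergence is the smallest modulus among the singular points: 2/7.
The branch term is analytic at -2/7 and contributes nothing to the residue; only the rational part matters.
At the order-2 pole -2/7 set g(λ) = (λ - (-2/7))^2*(rational part) = 24*λ**2/25 + 11*λ/12 - 27/31.
Order-2 pole: residue = g'(a); g'(-2/7) = 773/2100, so the residue is 773/2100.
List the singular points by increasing real part (a conjugate pair: the negative imaginary part first).


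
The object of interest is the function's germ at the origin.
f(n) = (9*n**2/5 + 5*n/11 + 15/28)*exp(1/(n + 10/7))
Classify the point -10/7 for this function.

The exponent 1/(n - (-10/7)) has a pole at -10/7, so exp(1/(n - (-10/7))) takes every nonzero value near it: an essential singularity (not a pole of any order).

The point is an essential singularity.


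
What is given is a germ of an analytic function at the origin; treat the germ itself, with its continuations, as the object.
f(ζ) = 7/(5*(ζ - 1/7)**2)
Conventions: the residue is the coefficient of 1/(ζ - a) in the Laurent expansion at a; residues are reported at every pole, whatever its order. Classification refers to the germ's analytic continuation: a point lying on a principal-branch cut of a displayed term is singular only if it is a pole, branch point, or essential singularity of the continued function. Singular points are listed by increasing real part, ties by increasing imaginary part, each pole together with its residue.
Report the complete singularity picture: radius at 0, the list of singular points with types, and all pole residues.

Denominator factor (ζ - 1/7)^2: pole of order 2 at 1/7, modulus 1/7.
The radius of convergence is the smallest modulus among the singular points: 1/7.
At the order-2 pole 1/7 set g(ζ) = (ζ - (1/7))^2*f(ζ) = 7/5.
Order-2 pole: residue = g'(a); g'(1/7) = 0, so the residue is 0.

Radius of convergence at 0: 1/7.
At 1/7: a pole of order 2; residue 0.


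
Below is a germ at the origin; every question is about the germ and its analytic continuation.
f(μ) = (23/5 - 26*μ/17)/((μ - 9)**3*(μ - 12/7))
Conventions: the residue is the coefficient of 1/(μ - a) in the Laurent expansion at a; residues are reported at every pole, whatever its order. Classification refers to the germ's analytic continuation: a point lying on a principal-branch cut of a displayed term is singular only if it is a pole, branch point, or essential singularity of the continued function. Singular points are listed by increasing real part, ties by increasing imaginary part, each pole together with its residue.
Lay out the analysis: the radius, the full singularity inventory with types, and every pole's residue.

Denominator factor (μ - 12/7): pole of order 1 at 12/7, modulus 12/7.
Denominator factor (μ - 9)^3: pole of order 3 at 9, modulus 9.
The radius of convergence is the smallest modulus among the singular points: 12/7.
At the order-1 pole 12/7 set g(μ) = (μ - (12/7))*f(μ) = (23/5 - 26*μ/17)/(μ - 9)**3.
Simple pole: residue = g(a) at a = 12/7, which is -57673/11275335.
At the order-3 pole 9 set g(μ) = (μ - (9))^3*f(μ) = (23/5 - 26*μ/17)/(μ - 12/7).
Order-3 pole: residue = g''(a)/2; g''(9) = 115346/11275335, so the residue is 57673/11275335.
List the singular points by increasing real part (a conjugate pair: the negative imaginary part first).

Radius of convergence at 0: 12/7.
At 12/7: a pole of order 1; residue -57673/11275335.
At 9: a pole of order 3; residue 57673/11275335.


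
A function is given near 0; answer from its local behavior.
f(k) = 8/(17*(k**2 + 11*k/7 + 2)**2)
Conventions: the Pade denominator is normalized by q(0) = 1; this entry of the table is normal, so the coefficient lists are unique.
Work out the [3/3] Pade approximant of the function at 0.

Taylor coefficients needed (expand at 0): a_0 = 2/17, a_1 = -22/119, a_2 = 167/1666, a_3 = 286/5831, a_4 = -40279/326536, a_5 = 187363/2285752, a_6 = 64877/9143008.
Write the denominator as Q(k) = 1 + q1*k + q2*k^2 + q3*k^3. Requiring Q*f - P = O(k^7) with deg P <= 3 kills the coefficients of k^4..k^6 in Q*f:
  k^4: a_4 + q1*a_3 + q2*a_2 + q3*a_1 = 0, i.e. -40279/326536 + (286/5831)*q1 + (167/1666)*q2 + (-22/119)*q3 = 0.
  k^5: a_5 + q1*a_4 + q2*a_3 + q3*a_2 = 0, i.e. 187363/2285752 + (-40279/326536)*q1 + (286/5831)*q2 + (167/1666)*q3 = 0.
  k^6: a_6 + q1*a_5 + q2*a_4 + q3*a_3 = 0, i.e. 64877/9143008 + (187363/2285752)*q1 + (-40279/326536)*q2 + (286/5831)*q3 = 0.
Solving this linear system: q1 = 20767/8008, q2 = 11623/5096, q3 = 40279/32032.
The numerator is Q*f truncated at degree 3: P0 = a_0 = 2/17; P1 = a_1 + q1*a_0 = 1169/9724; P2 = a_2 + q1*a_1 + q2*a_0 = -49/442; P3 = a_3 + q1*a_2 + q2*a_1 + q3*a_0 = 343/9724.

The Pade approximant has numerator coefficients [2/17, 1169/9724, -49/442, 343/9724]; denominator coefficients [1, 20767/8008, 11623/5096, 40279/32032].


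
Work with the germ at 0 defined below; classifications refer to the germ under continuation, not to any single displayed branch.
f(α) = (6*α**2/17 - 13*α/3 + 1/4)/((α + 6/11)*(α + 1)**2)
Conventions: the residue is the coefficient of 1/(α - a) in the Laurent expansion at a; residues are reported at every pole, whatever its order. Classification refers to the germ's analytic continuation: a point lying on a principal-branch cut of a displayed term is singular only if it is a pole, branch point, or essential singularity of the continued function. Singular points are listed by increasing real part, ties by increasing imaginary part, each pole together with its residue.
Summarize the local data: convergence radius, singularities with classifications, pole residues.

Radius of convergence at 0: 6/11.
At -1: a pole of order 2; residue -21769/1700.
At -6/11: a pole of order 1; residue 22369/1700.

Denominator factor (α + 6/11): pole of order 1 at -6/11, modulus 6/11.
Denominator factor (α + 1)^2: pole of order 2 at -1, modulus 1.
The radius of convergence is the smallest modulus among the singular points: 6/11.
At the order-2 pole -1 set g(α) = (α - (-1))^2*f(α) = (6*α**2/17 - 13*α/3 + 1/4)/(α + 6/11).
Order-2 pole: residue = g'(a); g'(-1) = -21769/1700, so the residue is -21769/1700.
At the order-1 pole -6/11 set g(α) = (α - (-6/11))*f(α) = (6*α**2/17 - 13*α/3 + 1/4)/(α + 1)**2.
Simple pole: residue = g(a) at a = -6/11, which is 22369/1700.
List the singular points by increasing real part (a conjugate pair: the negative imaginary part first).


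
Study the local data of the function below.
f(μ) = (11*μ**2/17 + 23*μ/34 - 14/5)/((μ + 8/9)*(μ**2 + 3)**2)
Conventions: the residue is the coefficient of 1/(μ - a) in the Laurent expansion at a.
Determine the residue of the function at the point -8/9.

The residue is -1611738/8011165.

At the order-1 pole -8/9 set g(μ) = (μ - (-8/9))*f(μ) = (11*μ**2/17 + 23*μ/34 - 14/5)/(μ**2 + 3)**2.
Simple pole: residue = g(a) at a = -8/9, which is -1611738/8011165.


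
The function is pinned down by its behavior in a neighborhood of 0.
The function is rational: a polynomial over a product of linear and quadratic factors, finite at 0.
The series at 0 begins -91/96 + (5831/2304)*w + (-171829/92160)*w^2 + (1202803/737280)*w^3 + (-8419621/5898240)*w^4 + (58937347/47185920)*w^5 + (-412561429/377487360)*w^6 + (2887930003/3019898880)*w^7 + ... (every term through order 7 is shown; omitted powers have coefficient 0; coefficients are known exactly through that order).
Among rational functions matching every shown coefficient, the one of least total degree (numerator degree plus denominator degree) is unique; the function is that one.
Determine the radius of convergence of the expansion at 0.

The radius of convergence is 8/7.

No rational of total degree below 3 reproduces all 8 coefficients; solving the [2/1] Pade equations on them gives f(w) = (2*w**2/5 + 35*w/18 - 13/12)/(w + 8/7), whose expansion matches every shown term.
Denominator factor (w + 8/7): pole of order 1 at -8/7, modulus 8/7.
The radius of convergence is the smallest modulus among the singular points: 8/7.


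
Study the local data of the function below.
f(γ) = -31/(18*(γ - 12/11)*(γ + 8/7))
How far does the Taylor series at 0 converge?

Denominator factor (γ - 12/11): pole of order 1 at 12/11, modulus 12/11.
Denominator factor (γ + 8/7): pole of order 1 at -8/7, modulus 8/7.
The radius of convergence is the smallest modulus among the singular points: 12/11.

The radius of convergence is 12/11.


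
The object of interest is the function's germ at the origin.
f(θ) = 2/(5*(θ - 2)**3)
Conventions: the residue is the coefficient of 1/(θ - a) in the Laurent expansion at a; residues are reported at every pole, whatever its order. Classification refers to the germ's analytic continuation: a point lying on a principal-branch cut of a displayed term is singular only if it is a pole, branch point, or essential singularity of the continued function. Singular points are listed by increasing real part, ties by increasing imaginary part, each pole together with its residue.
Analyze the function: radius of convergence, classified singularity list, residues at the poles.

Denominator factor (θ - 2)^3: pole of order 3 at 2, modulus 2.
The radius of convergence is the smallest modulus among the singular points: 2.
At the order-3 pole 2 set g(θ) = (θ - (2))^3*f(θ) = 2/5.
Order-3 pole: residue = g''(a)/2; g''(2) = 0, so the residue is 0.

Radius of convergence at 0: 2.
At 2: a pole of order 3; residue 0.


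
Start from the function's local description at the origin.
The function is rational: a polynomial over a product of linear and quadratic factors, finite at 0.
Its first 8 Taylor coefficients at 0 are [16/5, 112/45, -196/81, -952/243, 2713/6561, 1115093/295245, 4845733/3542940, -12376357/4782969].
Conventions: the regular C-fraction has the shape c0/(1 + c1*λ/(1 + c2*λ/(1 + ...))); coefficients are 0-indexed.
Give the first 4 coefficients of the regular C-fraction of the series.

Taylor coefficients (read off): a_0 = 16/5, a_1 = 112/45, a_2 = -196/81, a_3 = -952/243.
c0 = a_0 = 16/5. Peel one level at a time: if S = 1 + c*λ/S' with S'(0) = 1, then c is the λ-coefficient of S and S' = c*λ/(S - 1).
S_1 = c0/f = 1 + (-7/9)*λ + (49/36)*λ^2 + ...; c1 = -7/9.
S_2 = c1*λ/(S_1 - 1) = 1 + (7/4)*λ + (3265/1296)*λ^2 + ...; c2 = 7/4.
S_3 = c2*λ/(S_2 - 1) = 1 + (-3265/2268)*λ + ...; c3 = -3265/2268.

The regular C-fraction coefficients are [16/5, -7/9, 7/4, -3265/2268].


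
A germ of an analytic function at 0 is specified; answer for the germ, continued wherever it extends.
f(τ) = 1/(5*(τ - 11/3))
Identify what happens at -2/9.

The point is a regular point.

Denominator factors: τ - 11/3 = -35/9 at τ = -2/9 — none vanishes.
So the germ continues analytically to -2/9.


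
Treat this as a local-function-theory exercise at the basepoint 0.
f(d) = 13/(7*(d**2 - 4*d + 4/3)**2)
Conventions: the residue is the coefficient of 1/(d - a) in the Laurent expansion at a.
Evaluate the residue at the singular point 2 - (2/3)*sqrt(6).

The factor d**2 - 4*d + 4/3 splits as (d - a)(d - a') with a = 2 - (2/3)*sqrt(6), a' = 2 + (2/3)*sqrt(6). At the order-2 pole a set g(d) = (d - a)^2*f(d) = [13/7] / (d - a')^2.
Order-2 pole: residue = g'(a); g'(2 - (2/3)*sqrt(6)) = (39/896)*sqrt(6), so the residue is (39/896)*sqrt(6).

The residue is (39/896)*sqrt(6).


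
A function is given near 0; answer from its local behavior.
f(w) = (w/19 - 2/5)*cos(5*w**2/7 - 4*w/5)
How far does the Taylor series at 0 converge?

The radius of convergence is infinite.

The factor cos(5*w**2/7 - 4*w/5) is entire and contributes no finite singular point.
The polynomial part has no poles.
No finite singular points: the Taylor series at 0 converges everywhere.


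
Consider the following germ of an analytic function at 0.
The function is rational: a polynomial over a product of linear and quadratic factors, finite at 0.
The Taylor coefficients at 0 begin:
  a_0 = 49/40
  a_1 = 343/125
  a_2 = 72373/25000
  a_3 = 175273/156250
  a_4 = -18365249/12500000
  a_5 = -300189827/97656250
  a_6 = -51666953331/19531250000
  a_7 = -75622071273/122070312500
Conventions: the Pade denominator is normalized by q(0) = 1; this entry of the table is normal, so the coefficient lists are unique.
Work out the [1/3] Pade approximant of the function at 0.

Taylor coefficients needed (read off): a_0 = 49/40, a_1 = 343/125, a_2 = 72373/25000, a_3 = 175273/156250, a_4 = -18365249/12500000.
Write the denominator as Q(v) = 1 + q1*v + q2*v^2 + q3*v^3. Requiring Q*f - P = O(v^5) with deg P <= 1 kills the coefficients of v^2..v^4 in Q*f:
  v^2: a_2 + q1*a_1 + q2*a_0 = 0, i.e. 72373/25000 + (343/125)*q1 + (49/40)*q2 = 0.
  v^3: a_3 + q1*a_2 + q2*a_1 + q3*a_0 = 0, i.e. 175273/156250 + (72373/25000)*q1 + (343/125)*q2 + (49/40)*q3 = 0.
  v^4: a_4 + q1*a_3 + q2*a_2 + q3*a_1 = 0, i.e. -18365249/12500000 + (175273/156250)*q1 + (72373/25000)*q2 + (343/125)*q3 = 0.
Solving this linear system: q1 = -771/400, q2 = 2443/1250, q3 = -1477/2000.
The numerator is Q*f truncated at degree 1: P0 = a_0 = 49/40; P1 = a_1 + q1*a_0 = 49/128.

The Pade approximant has numerator coefficients [49/40, 49/128]; denominator coefficients [1, -771/400, 2443/1250, -1477/2000].


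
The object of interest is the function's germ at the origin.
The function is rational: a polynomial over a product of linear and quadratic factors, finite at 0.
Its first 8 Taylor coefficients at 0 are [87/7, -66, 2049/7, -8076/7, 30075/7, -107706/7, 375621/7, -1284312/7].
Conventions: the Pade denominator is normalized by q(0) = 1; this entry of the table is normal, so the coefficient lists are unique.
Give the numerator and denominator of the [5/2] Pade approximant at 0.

Taylor coefficients needed (read off): a_0 = 87/7, a_1 = -66, a_2 = 2049/7, a_3 = -8076/7, a_4 = 30075/7, a_5 = -107706/7, a_6 = 375621/7, a_7 = -1284312/7.
Write the denominator as Q(u) = 1 + q1*u + q2*u^2. Requiring Q*f - P = O(u^8) with deg P <= 5 kills the coefficients of u^6..u^7 in Q*f:
  u^6: a_6 + q1*a_5 + q2*a_4 = 0, i.e. 375621/7 + (-107706/7)*q1 + (30075/7)*q2 = 0.
  u^7: a_7 + q1*a_6 + q2*a_5 = 0, i.e. -1284312/7 + (375621/7)*q1 + (-107706/7)*q2 = 0.
Solving this linear system: q1 = 279066/46301, q2 = 421129/46301.
The numerator is Q*f truncated at degree 5: P0 = a_0 = 87/7; P1 = a_1 + q1*a_0 = 2887680/324107; P2 = a_2 + q1*a_1 + q2*a_0 = 368640/46301; P3 = a_3 + q1*a_2 + q2*a_1 = 3317760/324107; P4 = a_4 + q1*a_3 + q2*a_2 = 1658880/324107; P5 = a_5 + q1*a_4 + q2*a_3 = 4976640/324107.

The Pade approximant has numerator coefficients [87/7, 2887680/324107, 368640/46301, 3317760/324107, 1658880/324107, 4976640/324107]; denominator coefficients [1, 279066/46301, 421129/46301].


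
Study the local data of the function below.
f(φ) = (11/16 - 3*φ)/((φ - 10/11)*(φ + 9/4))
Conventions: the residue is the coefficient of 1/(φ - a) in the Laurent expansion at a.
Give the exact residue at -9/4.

The residue is -1309/556.

At the order-1 pole -9/4 set g(φ) = (φ - (-9/4))*f(φ) = (11/16 - 3*φ)/(φ - 10/11).
Simple pole: residue = g(a) at a = -9/4, which is -1309/556.


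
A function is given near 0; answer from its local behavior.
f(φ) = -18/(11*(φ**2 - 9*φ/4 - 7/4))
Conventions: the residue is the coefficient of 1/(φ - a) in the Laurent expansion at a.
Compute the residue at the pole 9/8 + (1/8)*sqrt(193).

The factor φ**2 - 9*φ/4 - 7/4 splits as (φ - a)(φ - a') with a = 9/8 + (1/8)*sqrt(193), a' = 9/8 - (1/8)*sqrt(193). At the order-1 pole a set g(φ) = (φ - a)*f(φ) = [-18/11] / (φ - a').
Simple pole: residue = g(a) at a = 9/8 + (1/8)*sqrt(193), which is -(72/2123)*sqrt(193).

The residue is -(72/2123)*sqrt(193).


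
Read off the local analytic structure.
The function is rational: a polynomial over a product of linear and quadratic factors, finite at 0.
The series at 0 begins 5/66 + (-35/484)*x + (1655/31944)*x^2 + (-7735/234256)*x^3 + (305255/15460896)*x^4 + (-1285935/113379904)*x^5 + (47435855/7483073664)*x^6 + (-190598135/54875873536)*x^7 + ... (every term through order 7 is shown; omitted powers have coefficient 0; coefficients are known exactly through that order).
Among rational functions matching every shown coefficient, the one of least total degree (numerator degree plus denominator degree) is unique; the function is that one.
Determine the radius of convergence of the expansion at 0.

The radius of convergence is 2.

No rational of total degree below 2 reproduces all 8 coefficients; solving the [0/2] Pade equations on them gives f(x) = 1/(3*(x + 2)*(x + 11/5)), whose expansion matches every shown term.
Denominator factor (x + 11/5): pole of order 1 at -11/5, modulus 11/5.
Denominator factor (x + 2): pole of order 1 at -2, modulus 2.
The radius of convergence is the smallest modulus among the singular points: 2.


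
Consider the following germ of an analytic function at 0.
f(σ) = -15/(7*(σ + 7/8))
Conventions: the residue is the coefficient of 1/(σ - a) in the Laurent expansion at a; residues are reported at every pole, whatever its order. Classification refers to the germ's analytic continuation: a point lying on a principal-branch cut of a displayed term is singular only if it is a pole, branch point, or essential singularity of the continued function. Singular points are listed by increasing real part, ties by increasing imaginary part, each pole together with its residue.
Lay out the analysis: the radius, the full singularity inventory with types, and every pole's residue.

Radius of convergence at 0: 7/8.
At -7/8: a pole of order 1; residue -15/7.

Denominator factor (σ + 7/8): pole of order 1 at -7/8, modulus 7/8.
The radius of convergence is the smallest modulus among the singular points: 7/8.
At the order-1 pole -7/8 set g(σ) = (σ - (-7/8))*f(σ) = -15/7.
Simple pole: residue = g(a) at a = -7/8, which is -15/7.


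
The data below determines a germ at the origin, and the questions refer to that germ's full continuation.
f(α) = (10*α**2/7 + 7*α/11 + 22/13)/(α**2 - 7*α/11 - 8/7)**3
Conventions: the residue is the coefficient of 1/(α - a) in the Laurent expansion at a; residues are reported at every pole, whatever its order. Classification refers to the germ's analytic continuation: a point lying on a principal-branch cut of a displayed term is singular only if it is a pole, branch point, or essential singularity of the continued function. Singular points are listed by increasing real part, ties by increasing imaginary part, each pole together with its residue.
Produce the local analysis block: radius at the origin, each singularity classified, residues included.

Radius of convergence at 0: -7/22 + (1/154)*sqrt(29505).
At 7/22 - (1/154)*sqrt(29505): a pole of order 3; residue -(98963843/108166699875)*sqrt(29505).
At 7/22 + (1/154)*sqrt(29505): a pole of order 3; residue (98963843/108166699875)*sqrt(29505).


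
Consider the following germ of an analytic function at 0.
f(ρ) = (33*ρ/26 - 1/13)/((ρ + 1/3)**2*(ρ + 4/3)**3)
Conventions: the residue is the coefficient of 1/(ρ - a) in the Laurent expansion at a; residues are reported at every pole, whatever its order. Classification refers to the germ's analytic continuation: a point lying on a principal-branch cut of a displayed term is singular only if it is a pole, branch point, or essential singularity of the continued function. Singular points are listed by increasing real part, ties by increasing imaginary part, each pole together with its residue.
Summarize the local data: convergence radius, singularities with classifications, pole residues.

Radius of convergence at 0: 1/3.
At -4/3: a pole of order 3; residue -36/13.
At -1/3: a pole of order 2; residue 36/13.

Denominator factor (ρ + 4/3)^3: pole of order 3 at -4/3, modulus 4/3.
Denominator factor (ρ + 1/3)^2: pole of order 2 at -1/3, modulus 1/3.
The radius of convergence is the smallest modulus among the singular points: 1/3.
At the order-3 pole -4/3 set g(ρ) = (ρ - (-4/3))^3*f(ρ) = (33*ρ/26 - 1/13)/(ρ + 1/3)**2.
Order-3 pole: residue = g''(a)/2; g''(-4/3) = -72/13, so the residue is -36/13.
At the order-2 pole -1/3 set g(ρ) = (ρ - (-1/3))^2*f(ρ) = (33*ρ/26 - 1/13)/(ρ + 4/3)**3.
Order-2 pole: residue = g'(a); g'(-1/3) = 36/13, so the residue is 36/13.
List the singular points by increasing real part (a conjugate pair: the negative imaginary part first).


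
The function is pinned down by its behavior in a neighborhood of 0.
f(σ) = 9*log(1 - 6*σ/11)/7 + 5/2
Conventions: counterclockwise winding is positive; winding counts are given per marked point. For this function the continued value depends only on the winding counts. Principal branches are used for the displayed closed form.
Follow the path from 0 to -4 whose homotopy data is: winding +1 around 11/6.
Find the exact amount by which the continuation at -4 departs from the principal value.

The rational part is single-valued and drops out of the difference; each branch term changes only by its own monodromy.
(9/7)*log(1 - σ/(11/6)): each positive loop around 11/6 adds 2*pi*i to the log, so winding +1 contributes (9/7)*(1)*2*pi*i = (18/7)*pi*i.
Summing the contributions at σ = -4 gives (18/7)*pi*i.

Continued minus principal equals (18/7)*pi*i.


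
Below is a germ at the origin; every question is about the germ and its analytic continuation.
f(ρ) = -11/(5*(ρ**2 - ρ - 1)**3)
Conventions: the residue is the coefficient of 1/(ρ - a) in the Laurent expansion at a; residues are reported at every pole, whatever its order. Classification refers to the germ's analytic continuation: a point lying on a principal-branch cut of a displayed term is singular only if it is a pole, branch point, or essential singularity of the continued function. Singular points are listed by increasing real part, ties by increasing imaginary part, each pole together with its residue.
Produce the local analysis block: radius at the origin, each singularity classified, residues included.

Radius of convergence at 0: -1/2 + (1/2)*sqrt(5).
At 1/2 - (1/2)*sqrt(5): a pole of order 3; residue (66/625)*sqrt(5).
At 1/2 + (1/2)*sqrt(5): a pole of order 3; residue -(66/625)*sqrt(5).

Denominator factor (ρ**2 - ρ - 1)^3: discriminant 5, real irrational roots 1/2 + (1/2)*sqrt(5) and 1/2 - (1/2)*sqrt(5); poles of order 3, moduli 1/2 + (1/2)*sqrt(5) and -1/2 + (1/2)*sqrt(5).
The radius of convergence is the smallest modulus among the singular points: -1/2 + (1/2)*sqrt(5).
The factor ρ**2 - ρ - 1 splits as (ρ - a)(ρ - a') with a = 1/2 - (1/2)*sqrt(5), a' = 1/2 + (1/2)*sqrt(5). At the order-3 pole a set g(ρ) = (ρ - a)^3*f(ρ) = [-11/5] / (ρ - a')^3.
Order-3 pole: residue = g''(a)/2; g''(1/2 - (1/2)*sqrt(5)) = (132/625)*sqrt(5), so the residue is (66/625)*sqrt(5).
The factor ρ**2 - ρ - 1 splits as (ρ - a)(ρ - a') with a = 1/2 + (1/2)*sqrt(5), a' = 1/2 - (1/2)*sqrt(5). At the order-3 pole a set g(ρ) = (ρ - a)^3*f(ρ) = [-11/5] / (ρ - a')^3.
Order-3 pole: residue = g''(a)/2; g''(1/2 + (1/2)*sqrt(5)) = -(132/625)*sqrt(5), so the residue is -(66/625)*sqrt(5).
List the singular points by increasing real part (a conjugate pair: the negative imaginary part first).


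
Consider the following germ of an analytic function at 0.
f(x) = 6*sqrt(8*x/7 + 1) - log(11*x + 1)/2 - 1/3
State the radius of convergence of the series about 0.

Branch term (-1/2)*log(1 - x/(-1/11)): its argument vanishes at x = -1/11, a logarithmic branch point, modulus 1/11.
Branch term (6)*sqrt(1 - x/(-7/8)): its argument vanishes at x = -7/8, a square-root branch point, modulus 7/8.
The radius of convergence is the smallest modulus among the singular points: 1/11.

The radius of convergence is 1/11.


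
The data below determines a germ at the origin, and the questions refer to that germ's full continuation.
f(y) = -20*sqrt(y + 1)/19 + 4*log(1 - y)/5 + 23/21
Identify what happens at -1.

The point is an algebraic (square-root) branch point.

The term (-20/19)*sqrt(1 - y/(-1)) has argument 1 - -1/(-1) = 0 at -1: a square-root (algebraic, two-sheeted) branch point; the remaining terms are analytic or single-valued there.


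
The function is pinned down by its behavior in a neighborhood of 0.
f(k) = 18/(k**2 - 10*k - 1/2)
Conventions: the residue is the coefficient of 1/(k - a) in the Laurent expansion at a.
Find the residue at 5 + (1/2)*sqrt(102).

The residue is (3/17)*sqrt(102).

The factor k**2 - 10*k - 1/2 splits as (k - a)(k - a') with a = 5 + (1/2)*sqrt(102), a' = 5 - (1/2)*sqrt(102). At the order-1 pole a set g(k) = (k - a)*f(k) = [18] / (k - a').
Simple pole: residue = g(a) at a = 5 + (1/2)*sqrt(102), which is (3/17)*sqrt(102).


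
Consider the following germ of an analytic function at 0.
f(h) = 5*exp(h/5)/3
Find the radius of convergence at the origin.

The radius of convergence is infinite.

The factor exp(h/5) is entire and contributes no finite singular point.
The polynomial part has no poles.
No finite singular points: the Taylor series at 0 converges everywhere.


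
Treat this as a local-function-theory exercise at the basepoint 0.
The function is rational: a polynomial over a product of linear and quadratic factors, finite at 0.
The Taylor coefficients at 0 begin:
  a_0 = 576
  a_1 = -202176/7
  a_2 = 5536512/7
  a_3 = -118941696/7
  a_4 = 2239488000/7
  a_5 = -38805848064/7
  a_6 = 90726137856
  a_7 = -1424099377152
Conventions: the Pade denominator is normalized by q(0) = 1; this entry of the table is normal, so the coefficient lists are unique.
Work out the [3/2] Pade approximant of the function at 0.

Taylor coefficients needed (read off): a_0 = 576, a_1 = -202176/7, a_2 = 5536512/7, a_3 = -118941696/7, a_4 = 2239488000/7, a_5 = -38805848064/7.
Write the denominator as Q(k) = 1 + q1*k + q2*k^2. Requiring Q*f - P = O(k^6) with deg P <= 3 kills the coefficients of k^4..k^5 in Q*f:
  k^4: a_4 + q1*a_3 + q2*a_2 = 0, i.e. 2239488000/7 + (-118941696/7)*q1 + (5536512/7)*q2 = 0.
  k^5: a_5 + q1*a_4 + q2*a_3 = 0, i.e. -38805848064/7 + (2239488000/7)*q1 + (-118941696/7)*q2 = 0.
Solving this linear system: q1 = 416034/14117, q2 = 3227472/14117.
The numerator is Q*f truncated at degree 3: P0 = a_0 = 576; P1 = a_1 + q1*a_0 = -1176669504/98819; P2 = a_2 + q1*a_1 + q2*a_0 = 7060017024/98819; P3 = a_3 + q1*a_2 + q2*a_1 = -28240068096/98819.

The Pade approximant has numerator coefficients [576, -1176669504/98819, 7060017024/98819, -28240068096/98819]; denominator coefficients [1, 416034/14117, 3227472/14117].


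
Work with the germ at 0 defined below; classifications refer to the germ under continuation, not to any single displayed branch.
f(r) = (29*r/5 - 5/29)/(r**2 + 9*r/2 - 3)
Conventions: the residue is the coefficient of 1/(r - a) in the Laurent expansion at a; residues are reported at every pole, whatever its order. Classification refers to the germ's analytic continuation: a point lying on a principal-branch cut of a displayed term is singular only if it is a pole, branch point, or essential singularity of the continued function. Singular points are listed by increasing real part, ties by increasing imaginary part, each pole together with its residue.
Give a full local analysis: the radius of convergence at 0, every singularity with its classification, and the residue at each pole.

Radius of convergence at 0: -9/4 + (1/4)*sqrt(129).
At -9/4 - (1/4)*sqrt(129): a pole of order 1; residue 29/10 + (7669/37410)*sqrt(129).
At -9/4 + (1/4)*sqrt(129): a pole of order 1; residue 29/10 - (7669/37410)*sqrt(129).

Denominator factor (r**2 + 9*r/2 - 3): discriminant 129/4, real irrational roots -9/4 + (1/4)*sqrt(129) and -9/4 - (1/4)*sqrt(129); poles of order 1, moduli -9/4 + (1/4)*sqrt(129) and 9/4 + (1/4)*sqrt(129).
The radius of convergence is the smallest modulus among the singular points: -9/4 + (1/4)*sqrt(129).
The factor r**2 + 9*r/2 - 3 splits as (r - a)(r - a') with a = -9/4 - (1/4)*sqrt(129), a' = -9/4 + (1/4)*sqrt(129). At the order-1 pole a set g(r) = (r - a)*f(r) = [29*r/5 - 5/29] / (r - a').
Simple pole: residue = g(a) at a = -9/4 - (1/4)*sqrt(129), which is 29/10 + (7669/37410)*sqrt(129).
The factor r**2 + 9*r/2 - 3 splits as (r - a)(r - a') with a = -9/4 + (1/4)*sqrt(129), a' = -9/4 - (1/4)*sqrt(129). At the order-1 pole a set g(r) = (r - a)*f(r) = [29*r/5 - 5/29] / (r - a').
Simple pole: residue = g(a) at a = -9/4 + (1/4)*sqrt(129), which is 29/10 - (7669/37410)*sqrt(129).
List the singular points by increasing real part (a conjugate pair: the negative imaginary part first).


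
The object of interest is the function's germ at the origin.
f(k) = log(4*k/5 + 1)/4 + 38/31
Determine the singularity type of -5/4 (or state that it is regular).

The point is a logarithmic branch point.

The term (1/4)*log(1 - k/(-5/4)) has argument 1 - -5/4/(-5/4) = 0 at -5/4: a logarithmic (infinitely-sheeted) branch point; the remaining terms are analytic or single-valued there.
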